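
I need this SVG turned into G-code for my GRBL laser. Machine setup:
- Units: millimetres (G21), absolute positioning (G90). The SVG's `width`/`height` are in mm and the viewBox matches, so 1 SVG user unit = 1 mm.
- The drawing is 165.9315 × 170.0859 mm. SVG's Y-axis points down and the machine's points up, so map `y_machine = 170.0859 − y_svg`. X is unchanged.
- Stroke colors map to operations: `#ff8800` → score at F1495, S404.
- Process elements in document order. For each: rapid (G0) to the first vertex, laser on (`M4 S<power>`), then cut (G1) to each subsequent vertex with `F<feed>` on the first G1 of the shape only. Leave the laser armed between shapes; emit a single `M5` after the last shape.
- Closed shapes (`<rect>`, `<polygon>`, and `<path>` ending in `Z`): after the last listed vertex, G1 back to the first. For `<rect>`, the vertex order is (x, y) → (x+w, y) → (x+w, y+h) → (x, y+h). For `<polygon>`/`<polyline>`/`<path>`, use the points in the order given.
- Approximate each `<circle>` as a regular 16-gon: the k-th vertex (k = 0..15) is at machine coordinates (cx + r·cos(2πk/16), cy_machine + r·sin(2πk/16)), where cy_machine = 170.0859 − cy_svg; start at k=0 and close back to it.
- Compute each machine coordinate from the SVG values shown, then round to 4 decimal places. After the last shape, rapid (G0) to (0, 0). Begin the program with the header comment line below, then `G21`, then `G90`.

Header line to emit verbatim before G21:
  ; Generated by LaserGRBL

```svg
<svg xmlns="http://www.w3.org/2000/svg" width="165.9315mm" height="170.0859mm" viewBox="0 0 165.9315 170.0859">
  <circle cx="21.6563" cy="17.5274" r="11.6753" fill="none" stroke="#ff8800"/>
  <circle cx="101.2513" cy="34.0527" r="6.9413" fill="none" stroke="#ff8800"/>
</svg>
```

; Generated by LaserGRBL
G21
G90
G0 X33.3316 Y152.5585
M4 S404
G1 X32.4429 Y157.0264 F1495
G1 X29.9120 Y160.8142
G1 X26.1242 Y163.3451
G1 X21.6563 Y164.2338
G1 X17.1884 Y163.3451
G1 X13.4006 Y160.8142
G1 X10.8697 Y157.0264
G1 X9.9810 Y152.5585
G1 X10.8697 Y148.0906
G1 X13.4006 Y144.3028
G1 X17.1884 Y141.7719
G1 X21.6563 Y140.8832
G1 X26.1242 Y141.7719
G1 X29.9120 Y144.3028
G1 X32.4429 Y148.0906
G1 X33.3316 Y152.5585
G0 X108.1926 Y136.0332
M4 S404
G1 X107.6642 Y138.6895 F1495
G1 X106.1595 Y140.9414
G1 X103.9076 Y142.4461
G1 X101.2513 Y142.9745
G1 X98.5950 Y142.4461
G1 X96.3431 Y140.9414
G1 X94.8384 Y138.6895
G1 X94.3100 Y136.0332
G1 X94.8384 Y133.3769
G1 X96.3431 Y131.1250
G1 X98.5950 Y129.6203
G1 X101.2513 Y129.0919
G1 X103.9076 Y129.6203
G1 X106.1595 Y131.1250
G1 X107.6642 Y133.3769
G1 X108.1926 Y136.0332
M5
G0 X0.0000 Y0.0000

Since the viewBox matches the mm dimensions, user units are millimetres directly. The only transform is the Y-flip y_m = 170.0859 − y_svg.

Shape 1 is a circle drawn with `<circle>`. Its stroke #ff8800 means score at S404, F1495. After flipping Y the toolpath is (33.3316,152.5585) → (32.4429,157.0264) → (29.9120,160.8142) → (26.1242,163.3451) → (21.6563,164.2338) → (17.1884,163.3451) → (13.4006,160.8142) → (10.8697,157.0264) → (9.9810,152.5585) → (10.8697,148.0906) → (13.4006,144.3028) → (17.1884,141.7719) → (21.6563,140.8832) → (26.1242,141.7719) → (29.9120,144.3028) → (32.4429,148.0906) → (33.3316,152.5585), returning to the start.

Shape 2 is a circle drawn with `<circle>`. Its stroke #ff8800 means score at S404, F1495. After flipping Y the toolpath is (108.1926,136.0332) → (107.6642,138.6895) → (106.1595,140.9414) → (103.9076,142.4461) → (101.2513,142.9745) → (98.5950,142.4461) → (96.3431,140.9414) → (94.8384,138.6895) → (94.3100,136.0332) → (94.8384,133.3769) → (96.3431,131.1250) → (98.5950,129.6203) → (101.2513,129.0919) → (103.9076,129.6203) → (106.1595,131.1250) → (107.6642,133.3769) → (108.1926,136.0332), returning to the start.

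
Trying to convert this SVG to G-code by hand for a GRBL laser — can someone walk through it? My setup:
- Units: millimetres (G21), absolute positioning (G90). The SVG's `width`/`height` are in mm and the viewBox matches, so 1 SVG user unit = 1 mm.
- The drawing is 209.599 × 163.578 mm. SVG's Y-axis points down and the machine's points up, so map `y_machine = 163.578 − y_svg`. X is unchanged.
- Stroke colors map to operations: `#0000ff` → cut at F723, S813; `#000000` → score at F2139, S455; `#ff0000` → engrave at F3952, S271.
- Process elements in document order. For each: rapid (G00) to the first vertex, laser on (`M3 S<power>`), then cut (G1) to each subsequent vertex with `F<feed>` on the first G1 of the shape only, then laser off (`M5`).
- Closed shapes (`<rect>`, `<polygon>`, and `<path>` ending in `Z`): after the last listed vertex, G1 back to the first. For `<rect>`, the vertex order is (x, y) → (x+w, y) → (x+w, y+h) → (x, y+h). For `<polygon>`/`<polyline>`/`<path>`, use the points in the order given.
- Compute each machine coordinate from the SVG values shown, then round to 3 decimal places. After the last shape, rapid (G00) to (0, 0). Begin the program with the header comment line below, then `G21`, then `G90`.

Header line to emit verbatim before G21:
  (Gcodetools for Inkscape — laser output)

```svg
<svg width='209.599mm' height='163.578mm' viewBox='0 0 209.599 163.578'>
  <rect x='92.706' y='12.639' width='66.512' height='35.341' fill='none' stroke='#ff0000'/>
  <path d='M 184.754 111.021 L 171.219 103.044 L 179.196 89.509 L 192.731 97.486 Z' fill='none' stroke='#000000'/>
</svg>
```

Since the viewBox matches the mm dimensions, user units are millimetres directly. The only transform is the Y-flip y_m = 163.578 − y_svg.

Shape 1 is a rectangle drawn with `<rect>`. Its stroke #ff0000 means engrave at S271, F3952. After flipping Y the toolpath is (92.706,150.939) → (159.218,150.939) → (159.218,115.598) → (92.706,115.598) → (92.706,150.939), returning to the start.

Shape 2 is a regular polygon drawn with `<path>`. Its stroke #000000 means score at S455, F2139. After flipping Y the toolpath is (184.754,52.557) → (171.219,60.534) → (179.196,74.069) → (192.731,66.092) → (184.754,52.557), returning to the start.

(Gcodetools for Inkscape — laser output)
G21
G90
G00 X92.706 Y150.939
M3 S271
G1 X159.218 Y150.939 F3952
G1 X159.218 Y115.598
G1 X92.706 Y115.598
G1 X92.706 Y150.939
M5
G00 X184.754 Y52.557
M3 S455
G1 X171.219 Y60.534 F2139
G1 X179.196 Y74.069
G1 X192.731 Y66.092
G1 X184.754 Y52.557
M5
G00 X0.000 Y0.000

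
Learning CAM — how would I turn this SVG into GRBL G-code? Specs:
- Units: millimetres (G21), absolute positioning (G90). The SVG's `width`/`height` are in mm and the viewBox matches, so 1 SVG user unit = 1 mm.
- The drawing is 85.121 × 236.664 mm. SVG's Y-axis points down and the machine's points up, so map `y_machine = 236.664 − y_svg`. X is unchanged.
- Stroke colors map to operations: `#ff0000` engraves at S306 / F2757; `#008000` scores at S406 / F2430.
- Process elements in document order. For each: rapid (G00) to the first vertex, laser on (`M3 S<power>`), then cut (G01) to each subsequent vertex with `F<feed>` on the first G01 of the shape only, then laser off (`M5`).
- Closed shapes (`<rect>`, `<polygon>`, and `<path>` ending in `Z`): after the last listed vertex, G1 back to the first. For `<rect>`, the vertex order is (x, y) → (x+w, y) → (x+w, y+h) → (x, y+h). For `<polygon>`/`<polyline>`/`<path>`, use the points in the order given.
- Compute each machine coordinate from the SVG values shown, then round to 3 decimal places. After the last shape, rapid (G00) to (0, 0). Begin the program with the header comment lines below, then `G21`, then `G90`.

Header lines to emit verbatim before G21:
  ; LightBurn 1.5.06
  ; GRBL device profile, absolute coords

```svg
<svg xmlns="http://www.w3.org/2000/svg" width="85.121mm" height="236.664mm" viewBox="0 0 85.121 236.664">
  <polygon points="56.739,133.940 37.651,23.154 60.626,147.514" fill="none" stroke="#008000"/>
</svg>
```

; LightBurn 1.5.06
; GRBL device profile, absolute coords
G21
G90
G00 X56.739 Y102.724
M3 S406
G01 X37.651 Y213.510 F2430
G01 X60.626 Y89.150
G01 X56.739 Y102.724
M5
G00 X0.000 Y0.000

1 u = 1 mm; y_m = 236.664 − y.

[1] `<polygon>` closed polygon, #008000→score S406 F2430: (56.739,102.724) → (37.651,213.510) → (60.626,89.150) → (56.739,102.724) (closed)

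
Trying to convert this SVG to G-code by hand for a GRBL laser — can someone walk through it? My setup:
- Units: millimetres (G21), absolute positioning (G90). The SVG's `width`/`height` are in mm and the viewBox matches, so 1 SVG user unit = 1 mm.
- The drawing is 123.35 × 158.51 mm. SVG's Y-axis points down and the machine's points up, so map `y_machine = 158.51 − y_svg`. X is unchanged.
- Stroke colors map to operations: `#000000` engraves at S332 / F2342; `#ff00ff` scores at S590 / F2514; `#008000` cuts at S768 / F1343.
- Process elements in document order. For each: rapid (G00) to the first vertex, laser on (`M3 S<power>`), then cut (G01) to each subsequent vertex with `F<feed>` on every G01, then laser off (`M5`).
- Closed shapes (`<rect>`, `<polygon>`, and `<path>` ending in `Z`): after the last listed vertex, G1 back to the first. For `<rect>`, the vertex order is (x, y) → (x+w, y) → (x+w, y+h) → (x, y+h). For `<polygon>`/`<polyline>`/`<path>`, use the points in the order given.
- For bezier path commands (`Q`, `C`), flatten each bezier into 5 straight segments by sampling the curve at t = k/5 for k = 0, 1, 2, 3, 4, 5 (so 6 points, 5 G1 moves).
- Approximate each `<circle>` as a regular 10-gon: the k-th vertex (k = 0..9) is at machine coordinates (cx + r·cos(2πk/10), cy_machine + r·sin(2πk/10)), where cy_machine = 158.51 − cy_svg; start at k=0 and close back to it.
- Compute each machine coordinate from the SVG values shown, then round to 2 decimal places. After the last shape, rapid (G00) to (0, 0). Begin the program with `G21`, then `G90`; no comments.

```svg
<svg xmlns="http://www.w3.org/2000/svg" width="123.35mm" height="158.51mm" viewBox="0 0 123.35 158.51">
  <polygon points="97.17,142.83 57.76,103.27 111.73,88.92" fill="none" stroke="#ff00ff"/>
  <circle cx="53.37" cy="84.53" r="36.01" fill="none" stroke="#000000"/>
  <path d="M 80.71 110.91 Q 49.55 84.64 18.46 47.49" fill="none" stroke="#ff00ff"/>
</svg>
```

1 u = 1 mm; y_m = 158.51 − y.

[1] `<polygon>` regular polygon, #ff00ff→score S590 F2514: (97.17,15.68) → (57.76,55.24) → (111.73,69.59) → (97.17,15.68) (closed)

[2] `<circle>` circle, #000000→engrave S332 F2342: (89.38,73.98) → (82.50,95.15) → (64.50,108.23) → (42.24,108.23) → (24.24,95.15) → (17.36,73.98) → (24.24,52.81) → (42.24,39.73) → (64.50,39.73) → (82.50,52.81) → (89.38,73.98) (closed)

[3] `<path>` quadratic bezier, #ff00ff→score S590 F2514: (80.71,47.60) → (68.25,58.54) → (55.79,70.36) → (43.34,83.04) → (30.90,96.60) → (18.46,111.02)

G21
G90
G00 X97.17 Y15.68
M3 S590
G01 X57.76 Y55.24 F2514
G01 X111.73 Y69.59 F2514
G01 X97.17 Y15.68 F2514
M5
G00 X89.38 Y73.98
M3 S332
G01 X82.50 Y95.15 F2342
G01 X64.50 Y108.23 F2342
G01 X42.24 Y108.23 F2342
G01 X24.24 Y95.15 F2342
G01 X17.36 Y73.98 F2342
G01 X24.24 Y52.81 F2342
G01 X42.24 Y39.73 F2342
G01 X64.50 Y39.73 F2342
G01 X82.50 Y52.81 F2342
G01 X89.38 Y73.98 F2342
M5
G00 X80.71 Y47.60
M3 S590
G01 X68.25 Y58.54 F2514
G01 X55.79 Y70.36 F2514
G01 X43.34 Y83.04 F2514
G01 X30.90 Y96.60 F2514
G01 X18.46 Y111.02 F2514
M5
G00 X0.00 Y0.00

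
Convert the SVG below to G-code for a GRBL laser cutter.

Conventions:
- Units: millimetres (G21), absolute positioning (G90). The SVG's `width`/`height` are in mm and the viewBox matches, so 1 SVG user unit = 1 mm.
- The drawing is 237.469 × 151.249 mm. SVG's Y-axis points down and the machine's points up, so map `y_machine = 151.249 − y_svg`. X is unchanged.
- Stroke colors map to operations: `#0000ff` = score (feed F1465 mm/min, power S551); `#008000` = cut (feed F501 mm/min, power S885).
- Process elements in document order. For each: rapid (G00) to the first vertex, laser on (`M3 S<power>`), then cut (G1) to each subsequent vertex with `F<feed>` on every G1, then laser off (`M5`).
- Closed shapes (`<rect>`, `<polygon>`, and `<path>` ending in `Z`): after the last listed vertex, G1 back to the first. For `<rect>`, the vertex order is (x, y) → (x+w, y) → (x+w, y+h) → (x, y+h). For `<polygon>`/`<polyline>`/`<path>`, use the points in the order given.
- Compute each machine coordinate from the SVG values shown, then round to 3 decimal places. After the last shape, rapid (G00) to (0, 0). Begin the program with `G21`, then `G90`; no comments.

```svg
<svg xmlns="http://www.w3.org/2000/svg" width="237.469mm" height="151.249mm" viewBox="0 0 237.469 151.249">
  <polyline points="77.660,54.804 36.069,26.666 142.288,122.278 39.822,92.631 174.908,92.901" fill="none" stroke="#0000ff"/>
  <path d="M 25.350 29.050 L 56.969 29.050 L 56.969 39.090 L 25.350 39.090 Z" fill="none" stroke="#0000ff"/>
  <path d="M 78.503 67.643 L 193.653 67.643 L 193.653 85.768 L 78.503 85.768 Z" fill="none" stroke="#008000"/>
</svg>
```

G21
G90
G00 X77.660 Y96.445
M3 S551
G1 X36.069 Y124.583 F1465
G1 X142.288 Y28.971 F1465
G1 X39.822 Y58.618 F1465
G1 X174.908 Y58.348 F1465
M5
G00 X25.350 Y122.199
M3 S551
G1 X56.969 Y122.199 F1465
G1 X56.969 Y112.159 F1465
G1 X25.350 Y112.159 F1465
G1 X25.350 Y122.199 F1465
M5
G00 X78.503 Y83.606
M3 S885
G1 X193.653 Y83.606 F501
G1 X193.653 Y65.481 F501
G1 X78.503 Y65.481 F501
G1 X78.503 Y83.606 F501
M5
G00 X0.000 Y0.000

Since the viewBox matches the mm dimensions, user units are millimetres directly. The only transform is the Y-flip y_m = 151.249 − y_svg.

Shape 1 is a open polyline drawn with `<polyline>`. Its stroke #0000ff means score at S551, F1465. After flipping Y the toolpath is (77.660,96.445) → (36.069,124.583) → (142.288,28.971) → (39.822,58.618) → (174.908,58.348).

Shape 2 is a rectangle drawn with `<path>`. Its stroke #0000ff means score at S551, F1465. After flipping Y the toolpath is (25.350,122.199) → (56.969,122.199) → (56.969,112.159) → (25.350,112.159) → (25.350,122.199), returning to the start.

Shape 3 is a rectangle drawn with `<path>`. Its stroke #008000 means cut at S885, F501. After flipping Y the toolpath is (78.503,83.606) → (193.653,83.606) → (193.653,65.481) → (78.503,65.481) → (78.503,83.606), returning to the start.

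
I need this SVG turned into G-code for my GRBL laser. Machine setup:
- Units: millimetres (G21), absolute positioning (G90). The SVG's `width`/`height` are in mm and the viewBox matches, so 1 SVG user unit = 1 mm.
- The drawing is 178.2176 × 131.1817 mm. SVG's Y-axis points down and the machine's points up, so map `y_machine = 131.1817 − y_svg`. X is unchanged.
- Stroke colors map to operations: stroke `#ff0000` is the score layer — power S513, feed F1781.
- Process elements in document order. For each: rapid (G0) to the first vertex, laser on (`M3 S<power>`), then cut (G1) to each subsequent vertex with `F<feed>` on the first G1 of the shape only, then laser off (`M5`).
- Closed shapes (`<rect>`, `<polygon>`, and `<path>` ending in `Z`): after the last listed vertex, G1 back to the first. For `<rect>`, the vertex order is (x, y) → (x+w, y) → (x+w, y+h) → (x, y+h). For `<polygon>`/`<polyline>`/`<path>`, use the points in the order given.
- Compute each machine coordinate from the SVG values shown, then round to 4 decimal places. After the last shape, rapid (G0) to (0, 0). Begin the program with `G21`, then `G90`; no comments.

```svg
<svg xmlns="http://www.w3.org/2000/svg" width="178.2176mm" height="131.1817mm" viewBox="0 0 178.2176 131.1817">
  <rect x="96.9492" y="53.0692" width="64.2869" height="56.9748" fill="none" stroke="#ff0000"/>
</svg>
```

G21
G90
G0 X96.9492 Y78.1125
M3 S513
G1 X161.2361 Y78.1125 F1781
G1 X161.2361 Y21.1377
G1 X96.9492 Y21.1377
G1 X96.9492 Y78.1125
M5
G0 X0.0000 Y0.0000

Since the viewBox matches the mm dimensions, user units are millimetres directly. The only transform is the Y-flip y_m = 131.1817 − y_svg.

Shape 1 is a rectangle drawn with `<rect>`. Its stroke #ff0000 means score at S513, F1781. After flipping Y the toolpath is (96.9492,78.1125) → (161.2361,78.1125) → (161.2361,21.1377) → (96.9492,21.1377) → (96.9492,78.1125), returning to the start.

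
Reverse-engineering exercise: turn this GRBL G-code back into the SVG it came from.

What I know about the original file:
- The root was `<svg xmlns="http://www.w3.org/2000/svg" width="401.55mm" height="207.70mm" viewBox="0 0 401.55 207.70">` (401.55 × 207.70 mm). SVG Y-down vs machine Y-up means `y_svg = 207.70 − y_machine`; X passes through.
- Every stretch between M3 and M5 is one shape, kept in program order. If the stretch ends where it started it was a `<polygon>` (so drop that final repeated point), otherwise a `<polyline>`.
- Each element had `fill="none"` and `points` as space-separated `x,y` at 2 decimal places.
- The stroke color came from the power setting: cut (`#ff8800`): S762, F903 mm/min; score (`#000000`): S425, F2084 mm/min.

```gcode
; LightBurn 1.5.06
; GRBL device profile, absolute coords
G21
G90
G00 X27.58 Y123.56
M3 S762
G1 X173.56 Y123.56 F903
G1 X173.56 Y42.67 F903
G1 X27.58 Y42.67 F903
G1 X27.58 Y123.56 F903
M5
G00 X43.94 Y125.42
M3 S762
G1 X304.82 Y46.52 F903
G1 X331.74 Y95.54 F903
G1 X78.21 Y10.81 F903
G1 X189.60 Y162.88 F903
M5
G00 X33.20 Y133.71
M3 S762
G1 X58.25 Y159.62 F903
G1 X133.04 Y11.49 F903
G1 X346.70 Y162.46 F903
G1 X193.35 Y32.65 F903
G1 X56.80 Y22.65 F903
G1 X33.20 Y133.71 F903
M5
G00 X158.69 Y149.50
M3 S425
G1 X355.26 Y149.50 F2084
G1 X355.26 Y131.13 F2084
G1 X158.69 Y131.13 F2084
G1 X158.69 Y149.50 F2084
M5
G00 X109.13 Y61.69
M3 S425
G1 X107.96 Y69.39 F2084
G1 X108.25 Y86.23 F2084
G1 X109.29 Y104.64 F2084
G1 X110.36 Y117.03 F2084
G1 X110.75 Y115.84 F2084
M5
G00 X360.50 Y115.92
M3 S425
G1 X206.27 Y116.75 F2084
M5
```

Each laser-on run becomes one SVG element. Flip Y back into SVG space with y_svg = 207.70 − y_machine.

Run 1: S762 ⇒ cut layer `#ff8800`. The run returns to its start, so emit a `<polygon>` with points (Y-flipped): 27.58,84.14 173.56,84.14 173.56,165.03 27.58,165.03.

Run 2: S762 ⇒ cut layer `#ff8800`. The run is open, so emit a `<polyline>` with points (Y-flipped): 43.94,82.28 304.82,161.18 331.74,112.16 78.21,196.89 189.60,44.82.

Run 3: power S762 maps to stroke `#ff8800` (cut). The run returns to its start, so emit a `<polygon>` with points (Y-flipped): 33.20,73.99 58.25,48.08 133.04,196.21 346.70,45.24 193.35,175.05 56.80,185.05.

Run 4: S425 ⇒ score layer `#000000`. The run returns to its start, so emit a `<polygon>` with points (Y-flipped): 158.69,58.20 355.26,58.20 355.26,76.57 158.69,76.57.

Run 5: the run's S425 means `#000000` (score). The run is open, so emit a `<polyline>` with points (Y-flipped): 109.13,146.01 107.96,138.31 108.25,121.47 109.29,103.06 110.36,90.67 110.75,91.86.

Run 6: power S425 maps to stroke `#000000` (score). The run is open, so emit a `<polyline>` with points (Y-flipped): 360.50,91.78 206.27,90.95.

<svg xmlns="http://www.w3.org/2000/svg" width="401.55mm" height="207.70mm" viewBox="0 0 401.55 207.70">
  <polygon points="27.58,84.14 173.56,84.14 173.56,165.03 27.58,165.03" fill="none" stroke="#ff8800"/>
  <polyline points="43.94,82.28 304.82,161.18 331.74,112.16 78.21,196.89 189.60,44.82" fill="none" stroke="#ff8800"/>
  <polygon points="33.20,73.99 58.25,48.08 133.04,196.21 346.70,45.24 193.35,175.05 56.80,185.05" fill="none" stroke="#ff8800"/>
  <polygon points="158.69,58.20 355.26,58.20 355.26,76.57 158.69,76.57" fill="none" stroke="#000000"/>
  <polyline points="109.13,146.01 107.96,138.31 108.25,121.47 109.29,103.06 110.36,90.67 110.75,91.86" fill="none" stroke="#000000"/>
  <polyline points="360.50,91.78 206.27,90.95" fill="none" stroke="#000000"/>
</svg>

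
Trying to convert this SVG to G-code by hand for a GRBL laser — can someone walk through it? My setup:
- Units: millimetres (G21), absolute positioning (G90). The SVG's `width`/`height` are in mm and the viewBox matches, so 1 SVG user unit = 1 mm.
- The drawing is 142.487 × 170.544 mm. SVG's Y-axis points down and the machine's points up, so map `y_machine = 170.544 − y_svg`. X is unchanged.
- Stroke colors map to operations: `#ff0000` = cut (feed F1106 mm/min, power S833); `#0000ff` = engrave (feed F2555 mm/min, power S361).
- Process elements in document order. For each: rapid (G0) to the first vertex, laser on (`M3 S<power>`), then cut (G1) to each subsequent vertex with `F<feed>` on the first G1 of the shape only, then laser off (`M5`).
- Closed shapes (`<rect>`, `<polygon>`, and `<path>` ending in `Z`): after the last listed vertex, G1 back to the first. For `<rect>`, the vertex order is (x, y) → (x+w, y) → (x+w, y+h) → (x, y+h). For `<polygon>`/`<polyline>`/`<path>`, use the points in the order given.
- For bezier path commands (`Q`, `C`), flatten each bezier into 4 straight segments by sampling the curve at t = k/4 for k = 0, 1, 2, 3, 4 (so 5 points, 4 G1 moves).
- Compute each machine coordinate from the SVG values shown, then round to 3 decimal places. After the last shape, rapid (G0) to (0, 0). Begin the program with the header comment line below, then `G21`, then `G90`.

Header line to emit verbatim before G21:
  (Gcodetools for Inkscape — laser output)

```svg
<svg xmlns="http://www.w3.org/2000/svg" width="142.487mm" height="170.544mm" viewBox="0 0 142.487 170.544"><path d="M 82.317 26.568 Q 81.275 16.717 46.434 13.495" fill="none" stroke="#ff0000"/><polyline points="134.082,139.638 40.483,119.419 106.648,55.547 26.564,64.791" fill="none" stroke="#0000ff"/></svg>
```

Since the viewBox matches the mm dimensions, user units are millimetres directly. The only transform is the Y-flip y_m = 170.544 − y_svg.

Shape 1 is a quadratic bezier drawn with `<path>`. Its stroke #ff0000 means cut at S833, F1106. After flipping Y the toolpath is (82.317,143.976) → (79.684,148.487) → (72.825,152.170) → (61.742,155.024) → (46.434,157.049).

Shape 2 is a open polyline drawn with `<polyline>`. Its stroke #0000ff means engrave at S361, F2555. After flipping Y the toolpath is (134.082,30.906) → (40.483,51.125) → (106.648,114.997) → (26.564,105.753).

(Gcodetools for Inkscape — laser output)
G21
G90
G0 X82.317 Y143.976
M3 S833
G1 X79.684 Y148.487 F1106
G1 X72.825 Y152.170
G1 X61.742 Y155.024
G1 X46.434 Y157.049
M5
G0 X134.082 Y30.906
M3 S361
G1 X40.483 Y51.125 F2555
G1 X106.648 Y114.997
G1 X26.564 Y105.753
M5
G0 X0.000 Y0.000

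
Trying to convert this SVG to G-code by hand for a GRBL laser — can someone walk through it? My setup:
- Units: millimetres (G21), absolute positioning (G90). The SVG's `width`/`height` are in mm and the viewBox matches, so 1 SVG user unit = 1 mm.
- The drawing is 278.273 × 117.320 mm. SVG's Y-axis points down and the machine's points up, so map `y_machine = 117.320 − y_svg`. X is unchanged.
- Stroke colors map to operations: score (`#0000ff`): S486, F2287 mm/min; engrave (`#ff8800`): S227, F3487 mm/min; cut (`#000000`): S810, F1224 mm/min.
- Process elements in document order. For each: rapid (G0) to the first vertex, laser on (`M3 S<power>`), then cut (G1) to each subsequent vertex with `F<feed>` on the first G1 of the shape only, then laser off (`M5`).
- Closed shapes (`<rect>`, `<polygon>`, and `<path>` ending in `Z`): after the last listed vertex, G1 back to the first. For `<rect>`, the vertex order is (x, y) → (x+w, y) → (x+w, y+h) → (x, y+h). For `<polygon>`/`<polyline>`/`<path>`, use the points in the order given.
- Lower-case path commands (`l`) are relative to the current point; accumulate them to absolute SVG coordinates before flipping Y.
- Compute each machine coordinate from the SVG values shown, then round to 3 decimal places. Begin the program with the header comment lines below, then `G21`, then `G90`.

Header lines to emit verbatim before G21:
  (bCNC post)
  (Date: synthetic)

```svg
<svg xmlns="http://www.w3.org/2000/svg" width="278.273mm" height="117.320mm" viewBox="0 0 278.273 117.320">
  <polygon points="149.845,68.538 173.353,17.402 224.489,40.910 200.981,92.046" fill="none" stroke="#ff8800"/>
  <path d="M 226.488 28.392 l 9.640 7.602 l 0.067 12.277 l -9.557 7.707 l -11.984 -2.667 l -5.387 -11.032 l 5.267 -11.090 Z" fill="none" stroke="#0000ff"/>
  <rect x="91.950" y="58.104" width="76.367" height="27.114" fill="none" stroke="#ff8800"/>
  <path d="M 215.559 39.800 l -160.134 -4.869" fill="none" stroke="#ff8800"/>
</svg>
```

(bCNC post)
(Date: synthetic)
G21
G90
G0 X149.845 Y48.782
M3 S227
G1 X173.353 Y99.918 F3487
G1 X224.489 Y76.410
G1 X200.981 Y25.274
G1 X149.845 Y48.782
M5
G0 X226.488 Y88.928
M3 S486
G1 X236.128 Y81.326 F2287
G1 X236.195 Y69.049
G1 X226.638 Y61.342
G1 X214.654 Y64.009
G1 X209.267 Y75.041
G1 X214.534 Y86.131
G1 X226.488 Y88.928
M5
G0 X91.950 Y59.216
M3 S227
G1 X168.317 Y59.216 F3487
G1 X168.317 Y32.102
G1 X91.950 Y32.102
G1 X91.950 Y59.216
M5
G0 X215.559 Y77.520
M3 S227
G1 X55.425 Y82.389 F3487
M5

1 u = 1 mm; y_m = 117.320 − y.

[1] `<polygon>` regular polygon, #ff8800→engrave S227 F3487: (149.845,48.782) → (173.353,99.918) → (224.489,76.410) → (200.981,25.274) → (149.845,48.782) (closed)

[2] `<path>` regular polygon, #0000ff→score S486 F2287: (226.488,88.928) → (236.128,81.326) → (236.195,69.049) → (226.638,61.342) → (214.654,64.009) → (209.267,75.041) → (214.534,86.131) → (226.488,88.928) (closed)

[3] `<rect>` rectangle, #ff8800→engrave S227 F3487: (91.950,59.216) → (168.317,59.216) → (168.317,32.102) → (91.950,32.102) → (91.950,59.216) (closed)

[4] `<path>` line segment, #ff8800→engrave S227 F3487: (215.559,77.520) → (55.425,82.389)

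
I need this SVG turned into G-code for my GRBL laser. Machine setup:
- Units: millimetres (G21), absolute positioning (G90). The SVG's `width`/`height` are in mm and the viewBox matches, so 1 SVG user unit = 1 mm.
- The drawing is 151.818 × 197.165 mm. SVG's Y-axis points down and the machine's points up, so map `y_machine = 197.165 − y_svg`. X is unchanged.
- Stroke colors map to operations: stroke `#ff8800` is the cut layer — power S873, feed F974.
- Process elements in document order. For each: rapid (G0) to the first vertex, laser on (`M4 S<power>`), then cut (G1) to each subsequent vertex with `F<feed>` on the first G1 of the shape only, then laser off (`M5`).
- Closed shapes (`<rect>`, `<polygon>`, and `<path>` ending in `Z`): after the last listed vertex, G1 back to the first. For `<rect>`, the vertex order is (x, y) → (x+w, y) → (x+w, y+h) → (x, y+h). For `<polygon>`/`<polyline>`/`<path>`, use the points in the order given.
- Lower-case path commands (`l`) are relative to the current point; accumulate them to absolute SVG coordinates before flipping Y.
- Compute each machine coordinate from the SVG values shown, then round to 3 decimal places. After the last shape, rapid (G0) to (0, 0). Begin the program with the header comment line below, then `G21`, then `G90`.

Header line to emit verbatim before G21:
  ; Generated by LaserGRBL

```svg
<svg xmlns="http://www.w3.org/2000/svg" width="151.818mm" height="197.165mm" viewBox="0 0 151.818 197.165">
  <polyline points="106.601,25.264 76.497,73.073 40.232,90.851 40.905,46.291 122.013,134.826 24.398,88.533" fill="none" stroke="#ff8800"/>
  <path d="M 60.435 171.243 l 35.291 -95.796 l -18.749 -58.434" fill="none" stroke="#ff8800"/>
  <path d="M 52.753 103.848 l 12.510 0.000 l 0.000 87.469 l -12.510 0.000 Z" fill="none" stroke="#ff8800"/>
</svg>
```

; Generated by LaserGRBL
G21
G90
G0 X106.601 Y171.901
M4 S873
G1 X76.497 Y124.092 F974
G1 X40.232 Y106.314
G1 X40.905 Y150.874
G1 X122.013 Y62.339
G1 X24.398 Y108.632
M5
G0 X60.435 Y25.922
M4 S873
G1 X95.726 Y121.718 F974
G1 X76.977 Y180.152
M5
G0 X52.753 Y93.317
M4 S873
G1 X65.263 Y93.317 F974
G1 X65.263 Y5.848
G1 X52.753 Y5.848
G1 X52.753 Y93.317
M5
G0 X0.000 Y0.000

viewBox `0 0 151.818 197.165` with mm width/height → 1 unit = 1 mm. Flip: y_m = 197.165 − y_svg.

**Shape 1** — `<polyline>` open polyline, stroke `#ff8800` → cut (S873, F974). Machine vertices: (106.601,171.901) → (76.497,124.092) → (40.232,106.314) → (40.905,150.874) → (122.013,62.339) → (24.398,108.632). Open path.

**Shape 2** — `<path>` open polyline, stroke `#ff8800` → cut (S873, F974). Machine vertices: (60.435,25.922) → (95.726,121.718) → (76.977,180.152). Open path.

**Shape 3** — `<path>` rectangle, stroke `#ff8800` → cut (S873, F974). Machine vertices: (52.753,93.317) → (65.263,93.317) → (65.263,5.848) → (52.753,5.848) → (52.753,93.317). Closed: final G1 returns to the first vertex.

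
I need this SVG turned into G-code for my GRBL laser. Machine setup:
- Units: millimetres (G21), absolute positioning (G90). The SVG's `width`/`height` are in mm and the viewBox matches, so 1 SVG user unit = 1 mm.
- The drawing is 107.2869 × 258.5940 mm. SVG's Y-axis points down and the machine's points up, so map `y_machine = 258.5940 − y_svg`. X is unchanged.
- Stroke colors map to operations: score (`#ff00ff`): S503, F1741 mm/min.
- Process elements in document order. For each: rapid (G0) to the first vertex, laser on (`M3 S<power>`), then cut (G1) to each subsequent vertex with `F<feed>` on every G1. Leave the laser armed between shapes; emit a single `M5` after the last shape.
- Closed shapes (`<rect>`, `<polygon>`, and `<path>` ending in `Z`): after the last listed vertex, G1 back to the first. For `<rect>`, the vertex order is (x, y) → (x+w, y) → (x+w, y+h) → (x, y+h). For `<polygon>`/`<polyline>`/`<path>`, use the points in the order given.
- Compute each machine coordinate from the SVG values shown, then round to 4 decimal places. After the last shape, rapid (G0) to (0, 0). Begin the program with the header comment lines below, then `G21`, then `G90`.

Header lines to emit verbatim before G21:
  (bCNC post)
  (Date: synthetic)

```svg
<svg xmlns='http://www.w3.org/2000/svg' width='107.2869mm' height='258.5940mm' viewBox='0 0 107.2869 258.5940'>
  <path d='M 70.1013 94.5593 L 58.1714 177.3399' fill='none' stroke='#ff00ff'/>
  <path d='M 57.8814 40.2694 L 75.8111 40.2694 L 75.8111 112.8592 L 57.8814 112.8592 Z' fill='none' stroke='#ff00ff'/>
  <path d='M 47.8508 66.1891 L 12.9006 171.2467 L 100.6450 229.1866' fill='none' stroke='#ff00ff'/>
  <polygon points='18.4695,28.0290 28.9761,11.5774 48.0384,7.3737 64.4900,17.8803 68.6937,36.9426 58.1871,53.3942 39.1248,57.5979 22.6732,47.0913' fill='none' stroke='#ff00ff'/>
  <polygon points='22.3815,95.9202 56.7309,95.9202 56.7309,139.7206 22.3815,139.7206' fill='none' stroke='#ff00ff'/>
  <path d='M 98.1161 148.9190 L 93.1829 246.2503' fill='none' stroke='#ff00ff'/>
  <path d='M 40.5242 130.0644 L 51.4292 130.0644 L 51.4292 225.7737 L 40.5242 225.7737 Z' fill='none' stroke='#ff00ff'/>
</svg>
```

(bCNC post)
(Date: synthetic)
G21
G90
G0 X70.1013 Y164.0347
M3 S503
G1 X58.1714 Y81.2541 F1741
G0 X57.8814 Y218.3246
M3 S503
G1 X75.8111 Y218.3246 F1741
G1 X75.8111 Y145.7348 F1741
G1 X57.8814 Y145.7348 F1741
G1 X57.8814 Y218.3246 F1741
G0 X47.8508 Y192.4049
M3 S503
G1 X12.9006 Y87.3473 F1741
G1 X100.6450 Y29.4074 F1741
G0 X18.4695 Y230.5650
M3 S503
G1 X28.9761 Y247.0166 F1741
G1 X48.0384 Y251.2203 F1741
G1 X64.4900 Y240.7137 F1741
G1 X68.6937 Y221.6514 F1741
G1 X58.1871 Y205.1998 F1741
G1 X39.1248 Y200.9961 F1741
G1 X22.6732 Y211.5027 F1741
G1 X18.4695 Y230.5650 F1741
G0 X22.3815 Y162.6738
M3 S503
G1 X56.7309 Y162.6738 F1741
G1 X56.7309 Y118.8734 F1741
G1 X22.3815 Y118.8734 F1741
G1 X22.3815 Y162.6738 F1741
G0 X98.1161 Y109.6750
M3 S503
G1 X93.1829 Y12.3437 F1741
G0 X40.5242 Y128.5296
M3 S503
G1 X51.4292 Y128.5296 F1741
G1 X51.4292 Y32.8203 F1741
G1 X40.5242 Y32.8203 F1741
G1 X40.5242 Y128.5296 F1741
M5
G0 X0.0000 Y0.0000

1 u = 1 mm; y_m = 258.5940 − y.

[1] `<path>` line segment, #ff00ff→score S503 F1741: (70.1013,164.0347) → (58.1714,81.2541)

[2] `<path>` rectangle, #ff00ff→score S503 F1741: (57.8814,218.3246) → (75.8111,218.3246) → (75.8111,145.7348) → (57.8814,145.7348) → (57.8814,218.3246) (closed)

[3] `<path>` open polyline, #ff00ff→score S503 F1741: (47.8508,192.4049) → (12.9006,87.3473) → (100.6450,29.4074)

[4] `<polygon>` regular polygon, #ff00ff→score S503 F1741: (18.4695,230.5650) → (28.9761,247.0166) → (48.0384,251.2203) → (64.4900,240.7137) → (68.6937,221.6514) → (58.1871,205.1998) → (39.1248,200.9961) → (22.6732,211.5027) → (18.4695,230.5650) (closed)

[5] `<polygon>` rectangle, #ff00ff→score S503 F1741: (22.3815,162.6738) → (56.7309,162.6738) → (56.7309,118.8734) → (22.3815,118.8734) → (22.3815,162.6738) (closed)

[6] `<path>` line segment, #ff00ff→score S503 F1741: (98.1161,109.6750) → (93.1829,12.3437)

[7] `<path>` rectangle, #ff00ff→score S503 F1741: (40.5242,128.5296) → (51.4292,128.5296) → (51.4292,32.8203) → (40.5242,32.8203) → (40.5242,128.5296) (closed)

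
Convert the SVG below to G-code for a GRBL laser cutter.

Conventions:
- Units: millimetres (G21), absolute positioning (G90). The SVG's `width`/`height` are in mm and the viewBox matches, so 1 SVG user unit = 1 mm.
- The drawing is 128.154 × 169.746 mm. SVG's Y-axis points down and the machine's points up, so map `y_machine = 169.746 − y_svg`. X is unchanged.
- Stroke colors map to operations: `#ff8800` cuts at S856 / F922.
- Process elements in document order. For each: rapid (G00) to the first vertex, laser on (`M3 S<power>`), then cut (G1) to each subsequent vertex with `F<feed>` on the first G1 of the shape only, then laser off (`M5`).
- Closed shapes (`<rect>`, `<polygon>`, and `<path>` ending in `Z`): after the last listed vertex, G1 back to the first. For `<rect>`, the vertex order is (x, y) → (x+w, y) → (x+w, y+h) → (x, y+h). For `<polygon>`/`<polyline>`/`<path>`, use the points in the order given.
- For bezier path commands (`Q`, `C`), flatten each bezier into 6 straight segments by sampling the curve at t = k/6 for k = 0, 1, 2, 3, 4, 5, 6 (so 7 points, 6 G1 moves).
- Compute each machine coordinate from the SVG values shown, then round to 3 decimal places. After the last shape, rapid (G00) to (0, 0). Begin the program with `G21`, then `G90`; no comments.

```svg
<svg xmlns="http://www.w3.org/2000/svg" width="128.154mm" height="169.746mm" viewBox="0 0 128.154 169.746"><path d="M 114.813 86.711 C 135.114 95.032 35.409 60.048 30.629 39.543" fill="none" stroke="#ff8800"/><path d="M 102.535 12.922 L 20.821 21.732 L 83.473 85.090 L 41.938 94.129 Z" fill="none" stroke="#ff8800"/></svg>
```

G21
G90
G00 X114.813 Y83.035
M3 S856
G1 X115.958 Y82.216 F922
G1 X103.072 Y87.009
G1 X82.126 Y95.809
G1 X59.090 Y107.012
G1 X39.934 Y119.011
G1 X30.629 Y130.203
M5
G00 X102.535 Y156.824
M3 S856
G1 X20.821 Y148.014 F922
G1 X83.473 Y84.656
G1 X41.938 Y75.617
G1 X102.535 Y156.824
M5
G00 X0.000 Y0.000

Since the viewBox matches the mm dimensions, user units are millimetres directly. The only transform is the Y-flip y_m = 169.746 − y_svg.

Shape 1 is a cubic bezier drawn with `<path>`. Its stroke #ff8800 means cut at S856, F922. After flipping Y the toolpath is (114.813,83.035) → (115.958,82.216) → (103.072,87.009) → (82.126,95.809) → (59.090,107.012) → (39.934,119.011) → (30.629,130.203).

Shape 2 is a closed polygon drawn with `<path>`. Its stroke #ff8800 means cut at S856, F922. After flipping Y the toolpath is (102.535,156.824) → (20.821,148.014) → (83.473,84.656) → (41.938,75.617) → (102.535,156.824), returning to the start.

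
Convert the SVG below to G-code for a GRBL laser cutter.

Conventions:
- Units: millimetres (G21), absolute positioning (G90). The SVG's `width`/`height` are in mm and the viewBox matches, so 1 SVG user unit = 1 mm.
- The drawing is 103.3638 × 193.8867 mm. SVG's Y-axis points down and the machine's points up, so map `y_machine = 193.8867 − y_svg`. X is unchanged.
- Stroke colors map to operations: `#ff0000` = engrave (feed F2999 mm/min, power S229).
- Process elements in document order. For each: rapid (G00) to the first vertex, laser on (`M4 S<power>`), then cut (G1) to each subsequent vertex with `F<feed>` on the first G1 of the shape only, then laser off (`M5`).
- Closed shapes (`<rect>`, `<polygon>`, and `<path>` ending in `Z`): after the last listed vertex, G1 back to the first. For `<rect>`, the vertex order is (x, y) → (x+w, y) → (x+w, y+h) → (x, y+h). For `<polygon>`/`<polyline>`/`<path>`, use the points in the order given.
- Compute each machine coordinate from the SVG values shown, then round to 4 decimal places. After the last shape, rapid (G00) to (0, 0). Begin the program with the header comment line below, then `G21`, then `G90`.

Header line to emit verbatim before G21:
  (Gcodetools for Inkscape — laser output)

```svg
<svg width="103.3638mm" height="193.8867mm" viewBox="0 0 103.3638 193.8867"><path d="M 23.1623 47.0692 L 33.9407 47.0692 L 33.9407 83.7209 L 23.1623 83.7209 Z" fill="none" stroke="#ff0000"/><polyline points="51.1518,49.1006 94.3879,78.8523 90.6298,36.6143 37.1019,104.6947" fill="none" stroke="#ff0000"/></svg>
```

(Gcodetools for Inkscape — laser output)
G21
G90
G00 X23.1623 Y146.8175
M4 S229
G1 X33.9407 Y146.8175 F2999
G1 X33.9407 Y110.1658
G1 X23.1623 Y110.1658
G1 X23.1623 Y146.8175
M5
G00 X51.1518 Y144.7861
M4 S229
G1 X94.3879 Y115.0344 F2999
G1 X90.6298 Y157.2724
G1 X37.1019 Y89.1920
M5
G00 X0.0000 Y0.0000

viewBox `0 0 103.3638 193.8867` with mm width/height → 1 unit = 1 mm. Flip: y_m = 193.8867 − y_svg.

**Shape 1** — `<path>` rectangle, stroke `#ff0000` → engrave (S229, F2999). Machine vertices: (23.1623,146.8175) → (33.9407,146.8175) → (33.9407,110.1658) → (23.1623,110.1658) → (23.1623,146.8175). Closed: final G1 returns to the first vertex.

**Shape 2** — `<polyline>` open polyline, stroke `#ff0000` → engrave (S229, F2999). Machine vertices: (51.1518,144.7861) → (94.3879,115.0344) → (90.6298,157.2724) → (37.1019,89.1920). Open path.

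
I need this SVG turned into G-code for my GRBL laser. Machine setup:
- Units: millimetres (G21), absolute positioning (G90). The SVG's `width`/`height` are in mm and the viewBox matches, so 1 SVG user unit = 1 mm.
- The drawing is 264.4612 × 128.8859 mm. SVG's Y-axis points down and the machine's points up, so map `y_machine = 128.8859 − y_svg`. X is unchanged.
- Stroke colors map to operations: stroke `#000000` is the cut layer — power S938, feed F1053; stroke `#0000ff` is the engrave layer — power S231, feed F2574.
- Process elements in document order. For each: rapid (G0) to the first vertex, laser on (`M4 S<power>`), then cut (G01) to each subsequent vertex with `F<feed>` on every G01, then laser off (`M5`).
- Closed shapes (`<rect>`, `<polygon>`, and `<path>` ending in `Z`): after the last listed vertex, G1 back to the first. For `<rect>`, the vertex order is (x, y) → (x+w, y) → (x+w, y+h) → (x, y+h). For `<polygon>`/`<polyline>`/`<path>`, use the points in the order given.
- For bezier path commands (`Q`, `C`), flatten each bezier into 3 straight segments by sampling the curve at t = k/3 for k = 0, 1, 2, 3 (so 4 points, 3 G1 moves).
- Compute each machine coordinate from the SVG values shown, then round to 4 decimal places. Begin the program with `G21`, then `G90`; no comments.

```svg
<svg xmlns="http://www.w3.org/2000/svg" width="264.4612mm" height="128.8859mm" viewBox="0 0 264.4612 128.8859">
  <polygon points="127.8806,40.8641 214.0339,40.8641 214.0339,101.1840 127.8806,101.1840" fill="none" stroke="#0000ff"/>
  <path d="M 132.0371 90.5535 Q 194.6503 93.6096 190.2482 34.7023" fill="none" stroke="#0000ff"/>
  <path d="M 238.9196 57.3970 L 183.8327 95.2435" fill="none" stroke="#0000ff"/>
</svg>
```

G21
G90
G0 X127.8806 Y88.0218
M4 S231
G01 X214.0339 Y88.0218 F2574
G01 X214.0339 Y27.7019 F2574
G01 X127.8806 Y27.7019 F2574
G01 X127.8806 Y88.0218 F2574
M5
G0 X132.0371 Y38.3324
M4 S231
G01 X166.3331 Y43.1798 F2574
G01 X185.7368 Y61.7969 F2574
G01 X190.2482 Y94.1836 F2574
M5
G0 X238.9196 Y71.4889
M4 S231
G01 X183.8327 Y33.6424 F2574
M5

Since the viewBox matches the mm dimensions, user units are millimetres directly. The only transform is the Y-flip y_m = 128.8859 − y_svg.

Shape 1 is a rectangle drawn with `<polygon>`. Its stroke #0000ff means engrave at S231, F2574. After flipping Y the toolpath is (127.8806,88.0218) → (214.0339,88.0218) → (214.0339,27.7019) → (127.8806,27.7019) → (127.8806,88.0218), returning to the start.

Shape 2 is a quadratic bezier drawn with `<path>`. Its stroke #0000ff means engrave at S231, F2574. After flipping Y the toolpath is (132.0371,38.3324) → (166.3331,43.1798) → (185.7368,61.7969) → (190.2482,94.1836).

Shape 3 is a line segment drawn with `<path>`. Its stroke #0000ff means engrave at S231, F2574. After flipping Y the toolpath is (238.9196,71.4889) → (183.8327,33.6424).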